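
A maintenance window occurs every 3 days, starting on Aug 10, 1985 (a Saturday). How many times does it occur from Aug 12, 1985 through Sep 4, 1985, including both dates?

Occurrences land 3·i days after Aug 10, 1985 for i = 0, 1, 2, …
Aug 12, 1985 is 2 days after the start; 2 ÷ 3 = 0 remainder 2; since the remainder is 2, round up to i = 1. First occurrence in the window: #2 on Aug 13, 1985 (1×3 = 3 days in).
Sep 4, 1985 is 25 days after the start; 25 ÷ 3 = 8 remainder 1. Last occurrence in the window: #9 on Sep 3, 1985.
Occurrences #2 through #9: 8 in total.

8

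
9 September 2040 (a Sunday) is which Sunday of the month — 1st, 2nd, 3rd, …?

2nd

Day 9 falls in week ⌈9/7⌉ of the month.
Days 1–7 hold the 1st Sunday, 8–14 the 2nd, 15–21 the 3rd, 22–28 the 4th, 29–31 the 5th.
9 is in the range for the 2nd.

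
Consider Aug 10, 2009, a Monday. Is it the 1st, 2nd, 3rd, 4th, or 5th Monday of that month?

Day 10 falls in week ⌈10/7⌉ of the month.
Days 1–7 hold the 1st Monday, 8–14 the 2nd, 15–21 the 3rd, 22–28 the 4th, 29–31 the 5th.
10 is in the range for the 2nd.

2nd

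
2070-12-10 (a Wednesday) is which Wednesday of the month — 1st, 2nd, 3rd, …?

2nd

Day 10 falls in week ⌈10/7⌉ of the month.
Days 1–7 hold the 1st Wednesday, 8–14 the 2nd, 15–21 the 3rd, 22–28 the 4th, 29–31 the 5th.
10 is in the range for the 2nd.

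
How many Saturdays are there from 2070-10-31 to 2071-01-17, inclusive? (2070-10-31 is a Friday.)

2070-10-31 is a Friday; the first Saturday on or after it is 2070-11-01 (1 day later).
From 2070-11-01 to 2071-01-17: 29 + 31 + 17 = 77 days (rest of November, December, January).
77 ÷ 7 = 11 full weeks with remainder 0, so 11 more Saturdays after the first → 12.

12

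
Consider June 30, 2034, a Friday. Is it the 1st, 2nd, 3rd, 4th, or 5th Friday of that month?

Day 30 falls in week ⌈30/7⌉ of the month.
Days 1–7 hold the 1st Friday, 8–14 the 2nd, 15–21 the 3rd, 22–28 the 4th, 29–31 the 5th.
30 is in the range for the 5th.

5th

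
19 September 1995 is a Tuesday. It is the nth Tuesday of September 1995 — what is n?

3rd

Day 19 falls in week ⌈19/7⌉ of the month.
Days 1–7 hold the 1st Tuesday, 8–14 the 2nd, 15–21 the 3rd, 22–28 the 4th, 29–31 the 5th.
19 is in the range for the 3rd.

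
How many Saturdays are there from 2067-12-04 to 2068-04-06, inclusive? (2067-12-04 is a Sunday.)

17

2067-12-04 is a Sunday; the first Saturday on or after it is 2067-12-10 (6 days later).
From 2067-12-10 to 2068-04-06: 21 + 31 + 29 + 31 + 6 = 118 days (rest of December, January, February, March, April).
118 ÷ 7 = 16 full weeks with remainder 6, so 16 more Saturdays after the first → 17.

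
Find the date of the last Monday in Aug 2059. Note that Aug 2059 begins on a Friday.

Aug 2059 begins on a Friday, so the first Monday is Aug 4 (3 days later).
Aug 2059 has 31 days. Adding weeks: 4, 11, 18, 25 — the last one ≤ 31 is the 25th.

Aug 25, 2059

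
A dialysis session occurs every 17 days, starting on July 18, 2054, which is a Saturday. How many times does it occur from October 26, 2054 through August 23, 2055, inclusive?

18

Occurrences land 17·i days after July 18, 2054 for i = 0, 1, 2, …
October 26, 2054 is 100 days after the start; 100 ÷ 17 = 5 remainder 15; since the remainder is 15, round up to i = 6. First occurrence in the window: #7 on October 28, 2054 (6×17 = 102 days in).
August 23, 2055 is 401 days after the start; 401 ÷ 17 = 23 remainder 10. Last occurrence in the window: #24 on August 13, 2055.
Occurrences #7 through #24: 18 in total.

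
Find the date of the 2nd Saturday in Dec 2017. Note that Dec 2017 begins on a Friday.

Dec 9, 2017

Dec 2017 begins on a Friday, so the first Saturday is Dec 2 (1 day later).
The 2nd Saturday is 1 weeks later: 2 + 7 = 9.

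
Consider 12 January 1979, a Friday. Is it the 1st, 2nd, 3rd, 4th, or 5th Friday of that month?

2nd

Day 12 falls in week ⌈12/7⌉ of the month.
Days 1–7 hold the 1st Friday, 8–14 the 2nd, 15–21 the 3rd, 22–28 the 4th, 29–31 the 5th.
12 is in the range for the 2nd.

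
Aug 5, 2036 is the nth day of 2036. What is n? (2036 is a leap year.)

218

Days in months before Aug: 31 + 29 + 31 + 30 + 31 + 30 + 31 = 213.
Plus 5 days into Aug → day 218.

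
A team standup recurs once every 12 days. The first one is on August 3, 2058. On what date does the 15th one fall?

The 15th occurrence is 14 intervals after the first: 14 × 12 = 168 days after August 3, 2058.
August has 31 days — 28 days to the end of August leaves 140.
September has 30 days (110 left).
October has 31 days (79 left).
November has 30 days (49 left).
December has 31 days (18 left).
18 days into January → January 18, 2059.

January 18, 2059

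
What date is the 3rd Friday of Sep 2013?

Sep 2013 begins on a Sunday, so the first Friday is Sep 6 (5 days later).
The 3rd Friday is 2 weeks later: 6 + 14 = 20.

Sep 20, 2013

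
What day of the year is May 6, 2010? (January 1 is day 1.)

Days in months before May: 31 + 28 + 31 + 30 = 120.
Plus 6 days into May → day 126.

126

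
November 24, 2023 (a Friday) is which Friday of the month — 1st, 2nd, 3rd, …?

4th

Day 24 falls in week ⌈24/7⌉ of the month.
Days 1–7 hold the 1st Friday, 8–14 the 2nd, 15–21 the 3rd, 22–28 the 4th, 29–31 the 5th.
24 is in the range for the 4th.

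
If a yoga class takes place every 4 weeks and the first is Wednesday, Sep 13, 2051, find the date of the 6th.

Jan 31, 2052

The 6th occurrence is 5 intervals after the first: 5 × 28 = 140 days after Sep 13, 2051.
Sep has 30 days — 17 days to the end of Sep leaves 123.
Oct has 31 days (92 left).
Nov has 30 days (62 left).
Dec has 31 days (31 left).
31 days into Jan → Jan 31, 2052.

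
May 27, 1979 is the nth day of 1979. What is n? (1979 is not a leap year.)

Days in months before May: 31 + 28 + 31 + 30 = 120.
Plus 27 days into May → day 147.

147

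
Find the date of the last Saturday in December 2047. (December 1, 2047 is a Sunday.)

December 2047 begins on a Sunday, so the first Saturday is December 7 (6 days later).
December 2047 has 31 days. Adding weeks: 7, 14, 21, 28 — the last one ≤ 31 is the 28th.

28 December 2047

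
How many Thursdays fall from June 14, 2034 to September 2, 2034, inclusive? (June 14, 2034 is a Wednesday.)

June 14, 2034 is a Wednesday; the first Thursday on or after it is June 15, 2034 (1 day later).
From June 15, 2034 to September 2, 2034: 15 + 31 + 31 + 2 = 79 days (rest of June, July, August, September).
79 ÷ 7 = 11 full weeks with remainder 2, so 11 more Thursdays after the first → 12.

12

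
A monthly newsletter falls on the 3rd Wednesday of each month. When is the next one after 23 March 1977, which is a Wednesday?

March 1977 starts on a Tuesday; its first Wednesday is the 2nd, so the 3rd Wednesday is the 16th — 16 March 1977.
That is not after 23 March 1977, so look at April 1977.
April 1977 starts on a Friday; its first Wednesday is the 6th, so the 3rd Wednesday is the 20th — 20 April 1977.

20 April 1977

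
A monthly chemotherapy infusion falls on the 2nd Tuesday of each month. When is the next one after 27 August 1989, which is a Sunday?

12 September 1989

August 1989 starts on a Tuesday; its first Tuesday is the 1st, so the 2nd Tuesday is the 8th — 8 August 1989.
That is not after 27 August 1989, so look at September 1989.
September 1989 starts on a Friday; its first Tuesday is the 5th, so the 2nd Tuesday is the 12th — 12 September 1989.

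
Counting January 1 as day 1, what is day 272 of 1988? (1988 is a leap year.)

January has 31 days (272 − 31 = 241 remain).
February has 29 days (241 − 29 = 212 remain).
March has 31 days (212 − 31 = 181 remain).
April has 30 days (181 − 30 = 151 remain).
May has 31 days (151 − 31 = 120 remain).
June has 30 days (120 − 30 = 90 remain).
July has 31 days (90 − 31 = 59 remain).
August has 31 days (59 − 31 = 28 remain).
28 into September → September 28.

September 28, 1988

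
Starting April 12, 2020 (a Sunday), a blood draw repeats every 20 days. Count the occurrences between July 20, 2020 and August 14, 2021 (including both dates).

Occurrences land 20·i days after April 12, 2020 for i = 0, 1, 2, …
July 20, 2020 is 99 days after the start; 99 ÷ 20 = 4 remainder 19; since the remainder is 19, round up to i = 5. First occurrence in the window: #6 on July 21, 2020 (5×20 = 100 days in).
August 14, 2021 is 489 days after the start; 489 ÷ 20 = 24 remainder 9. Last occurrence in the window: #25 on August 5, 2021.
Occurrences #6 through #25: 20 in total.

20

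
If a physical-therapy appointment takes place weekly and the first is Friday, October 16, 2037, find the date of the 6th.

November 20, 2037

The 6th occurrence is 5 intervals after the first: 5 × 7 = 35 days after October 16, 2037.
October has 31 days — 15 days to the end of October leaves 20.
20 days into November → November 20, 2037.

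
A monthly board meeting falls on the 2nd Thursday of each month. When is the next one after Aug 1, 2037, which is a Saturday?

Aug 2037 starts on a Saturday; its first Thursday is the 6th, so the 2nd Thursday is the 13th — Aug 13, 2037.
Aug 13, 2037 is after Aug 1, 2037, so that is the next one.

Aug 13, 2037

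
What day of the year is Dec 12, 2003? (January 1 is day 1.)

346

Days in months before Dec: 31 + 28 + 31 + 30 + 31 + 30 + 31 + 31 + 30 + 31 + 30 = 334.
Plus 12 days into Dec → day 346.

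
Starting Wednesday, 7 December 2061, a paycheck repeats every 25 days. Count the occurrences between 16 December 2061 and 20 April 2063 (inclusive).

Occurrences land 25·i days after 7 December 2061 for i = 0, 1, 2, …
16 December 2061 is 9 days after the start; 9 ÷ 25 = 0 remainder 9; since the remainder is 9, round up to i = 1. First occurrence in the window: #2 on 1 January 2062 (1×25 = 25 days in).
20 April 2063 is 499 days after the start; 499 ÷ 25 = 19 remainder 24. Last occurrence in the window: #20 on 27 March 2063.
Occurrences #2 through #20: 19 in total.

19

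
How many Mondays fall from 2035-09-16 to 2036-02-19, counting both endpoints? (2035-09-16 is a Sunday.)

23

2035-09-16 is a Sunday; the first Monday on or after it is 2035-09-17 (1 day later).
From 2035-09-17 to 2036-02-19: 13 + 31 + 30 + 31 + 31 + 19 = 155 days (rest of September, October, November, December, January, February).
155 ÷ 7 = 22 full weeks with remainder 1, so 22 more Mondays after the first → 23.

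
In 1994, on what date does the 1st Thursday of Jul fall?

Jul 7, 1994

Jul 1994 begins on a Friday, so the first Thursday is Jul 7 (6 days later).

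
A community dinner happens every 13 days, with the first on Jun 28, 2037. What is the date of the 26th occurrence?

May 19, 2038

The 26th occurrence is 25 intervals after the first: 25 × 13 = 325 days after Jun 28, 2037.
Jun has 30 days — 2 days to the end of Jun leaves 323.
Jul has 31 days (292 left).
Aug has 31 days (261 left).
Sep has 30 days (231 left).
Oct has 31 days (200 left).
Nov has 30 days (170 left).
Dec has 31 days (139 left).
Jan has 31 days (108 left).
Feb has 28 days (80 left).
Mar has 31 days (49 left).
Apr has 30 days (19 left).
19 days into May → May 19, 2038.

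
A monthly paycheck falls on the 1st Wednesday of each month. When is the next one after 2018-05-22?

May 2018 starts on a Tuesday, so its 1st Wednesday is 2018-05-02 (1 day in).
That is not after 2018-05-22, so look at June 2018.
June 2018 starts on a Friday, so its 1st Wednesday is 2018-06-06 (5 days in).

2018-06-06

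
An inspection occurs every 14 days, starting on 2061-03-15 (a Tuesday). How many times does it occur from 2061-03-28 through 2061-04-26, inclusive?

Occurrences land 14·i days after 2061-03-15 for i = 0, 1, 2, …
2061-03-28 is 13 days after the start; 13 ÷ 14 = 0 remainder 13; since the remainder is 13, round up to i = 1. First occurrence in the window: #2 on 2061-03-29 (1×14 = 14 days in).
2061-04-26 is 42 days after the start; 42 ÷ 14 = 3 remainder 0. Last occurrence in the window: #4 on 2061-04-26.
Occurrences #2 through #4: 3 in total.

3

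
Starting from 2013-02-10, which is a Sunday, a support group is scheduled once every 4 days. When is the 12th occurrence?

2013-03-26

The 12th occurrence is 11 intervals after the first: 11 × 4 = 44 days after 2013-02-10.
February has 28 days — 18 days to the end of February leaves 26.
26 days into March → 2013-03-26.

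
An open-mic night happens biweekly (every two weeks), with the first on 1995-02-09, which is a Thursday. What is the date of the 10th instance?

The 10th occurrence is 9 intervals after the first: 9 × 14 = 126 days after 1995-02-09.
February has 28 days — 19 days to the end of February leaves 107.
March has 31 days (76 left).
April has 30 days (46 left).
May has 31 days (15 left).
15 days into June → 1995-06-15.

1995-06-15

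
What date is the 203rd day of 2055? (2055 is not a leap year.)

January has 31 days (203 − 31 = 172 remain).
February has 28 days (172 − 28 = 144 remain).
March has 31 days (144 − 31 = 113 remain).
April has 30 days (113 − 30 = 83 remain).
May has 31 days (83 − 31 = 52 remain).
June has 30 days (52 − 30 = 22 remain).
22 into July → July 22.

2055-07-22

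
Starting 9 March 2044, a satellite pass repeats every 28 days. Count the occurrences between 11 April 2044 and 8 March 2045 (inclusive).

Occurrences land 28·i days after 9 March 2044 for i = 0, 1, 2, …
11 April 2044 is 33 days after the start; 33 ÷ 28 = 1 remainder 5; since the remainder is 5, round up to i = 2. First occurrence in the window: #3 on 4 May 2044 (2×28 = 56 days in).
8 March 2045 is 364 days after the start; 364 ÷ 28 = 13 remainder 0. Last occurrence in the window: #14 on 8 March 2045.
Occurrences #3 through #14: 12 in total.

12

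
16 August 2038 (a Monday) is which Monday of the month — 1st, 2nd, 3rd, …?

3rd

Day 16 falls in week ⌈16/7⌉ of the month.
Days 1–7 hold the 1st Monday, 8–14 the 2nd, 15–21 the 3rd, 22–28 the 4th, 29–31 the 5th.
16 is in the range for the 3rd.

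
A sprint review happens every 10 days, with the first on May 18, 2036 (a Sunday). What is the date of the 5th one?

June 27, 2036

The 5th occurrence is 4 intervals after the first: 4 × 10 = 40 days after May 18, 2036.
May has 31 days — 13 days to the end of May leaves 27.
27 days into June → June 27, 2036.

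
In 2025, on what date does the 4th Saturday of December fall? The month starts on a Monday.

2025-12-27

December 2025 begins on a Monday, so the first Saturday is December 6 (5 days later).
The 4th Saturday is 3 weeks later: 6 + 21 = 27.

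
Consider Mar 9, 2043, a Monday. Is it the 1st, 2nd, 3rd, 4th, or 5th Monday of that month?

Day 9 falls in week ⌈9/7⌉ of the month.
Days 1–7 hold the 1st Monday, 8–14 the 2nd, 15–21 the 3rd, 22–28 the 4th, 29–31 the 5th.
9 is in the range for the 2nd.

2nd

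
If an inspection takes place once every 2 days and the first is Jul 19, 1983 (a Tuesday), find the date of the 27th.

The 27th occurrence is 26 intervals after the first: 26 × 2 = 52 days after Jul 19, 1983.
Jul has 31 days — 12 days to the end of Jul leaves 40.
Aug has 31 days (9 left).
9 days into Sep → Sep 9, 1983.

Sep 9, 1983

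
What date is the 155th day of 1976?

January has 31 days (155 − 31 = 124 remain).
February has 29 days (124 − 29 = 95 remain).
March has 31 days (95 − 31 = 64 remain).
April has 30 days (64 − 30 = 34 remain).
May has 31 days (34 − 31 = 3 remain).
3 into June → June 3.

3 June 1976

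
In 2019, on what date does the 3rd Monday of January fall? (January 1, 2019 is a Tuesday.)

January 2019 begins on a Tuesday, so the first Monday is January 7 (6 days later).
The 3rd Monday is 2 weeks later: 7 + 14 = 21.

21 January 2019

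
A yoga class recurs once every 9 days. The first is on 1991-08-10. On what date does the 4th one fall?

The 4th occurrence is 3 intervals after the first: 3 × 9 = 27 days after 1991-08-10.
August has 31 days — 21 days to the end of August leaves 6.
6 days into September → 1991-09-06.

1991-09-06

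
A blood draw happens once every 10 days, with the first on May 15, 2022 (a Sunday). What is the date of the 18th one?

Nov 1, 2022

The 18th occurrence is 17 intervals after the first: 17 × 10 = 170 days after May 15, 2022.
May has 31 days — 16 days to the end of May leaves 154.
Jun has 30 days (124 left).
Jul has 31 days (93 left).
Aug has 31 days (62 left).
Sep has 30 days (32 left).
Oct has 31 days (1 left).
1 day into Nov → Nov 1, 2022.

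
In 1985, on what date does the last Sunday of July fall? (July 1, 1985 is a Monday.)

July 1985 begins on a Monday, so the first Sunday is July 7 (6 days later).
July 1985 has 31 days. Adding weeks: 7, 14, 21, 28 — the last one ≤ 31 is the 28th.

July 28, 1985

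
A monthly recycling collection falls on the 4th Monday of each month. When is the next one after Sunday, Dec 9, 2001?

Dec 2001 starts on a Saturday; its first Monday is the 3rd, so the 4th Monday is the 24th — Dec 24, 2001.
Dec 24, 2001 is after Dec 9, 2001, so that is the next one.

Dec 24, 2001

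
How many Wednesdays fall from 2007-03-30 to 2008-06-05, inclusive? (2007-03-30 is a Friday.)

62

2007-03-30 is a Friday; the first Wednesday on or after it is 2007-04-04 (5 days later).
From 2007-04-04 to 2008-06-05: 271 + 157 = 428 days (rest of 2007, to 2008-06-05 in 2008).
428 ÷ 7 = 61 full weeks with remainder 1, so 61 more Wednesdays after the first → 62.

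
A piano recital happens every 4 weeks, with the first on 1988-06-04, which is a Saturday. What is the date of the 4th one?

The 4th occurrence is 3 intervals after the first: 3 × 28 = 84 days after 1988-06-04.
June has 30 days — 26 days to the end of June leaves 58.
July has 31 days (27 left).
27 days into August → 1988-08-27.

1988-08-27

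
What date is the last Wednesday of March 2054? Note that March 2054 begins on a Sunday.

March 2054 begins on a Sunday, so the first Wednesday is March 4 (3 days later).
March 2054 has 31 days. Adding weeks: 4, 11, 18, 25 — the last one ≤ 31 is the 25th.

2054-03-25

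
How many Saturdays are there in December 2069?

4

2069-12-01 is a Sunday; the first Saturday on or after it is 2069-12-07 (6 days later).
From 2069-12-07 to 2069-12-31 is 31 − 7 = 24 days.
24 ÷ 7 = 3 full weeks with remainder 3, so 3 more Saturdays after the first → 4.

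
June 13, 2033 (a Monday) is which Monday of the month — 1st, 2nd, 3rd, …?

Day 13 falls in week ⌈13/7⌉ of the month.
Days 1–7 hold the 1st Monday, 8–14 the 2nd, 15–21 the 3rd, 22–28 the 4th, 29–31 the 5th.
13 is in the range for the 2nd.

2nd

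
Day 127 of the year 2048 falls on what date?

January has 31 days (127 − 31 = 96 remain).
February has 29 days (96 − 29 = 67 remain).
March has 31 days (67 − 31 = 36 remain).
April has 30 days (36 − 30 = 6 remain).
6 into May → May 6.

6 May 2048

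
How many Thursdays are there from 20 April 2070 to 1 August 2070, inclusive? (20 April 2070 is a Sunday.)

15

20 April 2070 is a Sunday; the first Thursday on or after it is 24 April 2070 (4 days later).
From 24 April 2070 to 1 August 2070: 6 + 31 + 30 + 31 + 1 = 99 days (rest of April, May, June, July, August).
99 ÷ 7 = 14 full weeks with remainder 1, so 14 more Thursdays after the first → 15.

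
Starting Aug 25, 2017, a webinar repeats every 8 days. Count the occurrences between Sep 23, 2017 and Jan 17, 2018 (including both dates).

Occurrences land 8·i days after Aug 25, 2017 for i = 0, 1, 2, …
Sep 23, 2017 is 29 days after the start; 29 ÷ 8 = 3 remainder 5; since the remainder is 5, round up to i = 4. First occurrence in the window: #5 on Sep 26, 2017 (4×8 = 32 days in).
Jan 17, 2018 is 145 days after the start; 145 ÷ 8 = 18 remainder 1. Last occurrence in the window: #19 on Jan 16, 2018.
Occurrences #5 through #19: 15 in total.

15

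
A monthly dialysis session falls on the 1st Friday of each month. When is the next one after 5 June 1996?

June 1996 starts on a Saturday, so its 1st Friday is 7 June 1996 (6 days in).
7 June 1996 is after 5 June 1996, so that is the next one.

7 June 1996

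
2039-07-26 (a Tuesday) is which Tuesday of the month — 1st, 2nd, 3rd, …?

4th

Day 26 falls in week ⌈26/7⌉ of the month.
Days 1–7 hold the 1st Tuesday, 8–14 the 2nd, 15–21 the 3rd, 22–28 the 4th, 29–31 the 5th.
26 is in the range for the 4th.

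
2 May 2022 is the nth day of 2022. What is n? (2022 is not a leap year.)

Days in months before May: 31 + 28 + 31 + 30 = 120.
Plus 2 days into May → day 122.

122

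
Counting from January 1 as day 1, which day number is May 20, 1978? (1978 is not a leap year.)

Days in months before May: 31 + 28 + 31 + 30 = 120.
Plus 20 days into May → day 140.

140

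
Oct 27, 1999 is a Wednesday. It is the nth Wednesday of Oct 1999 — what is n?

Day 27 falls in week ⌈27/7⌉ of the month.
Days 1–7 hold the 1st Wednesday, 8–14 the 2nd, 15–21 the 3rd, 22–28 the 4th, 29–31 the 5th.
27 is in the range for the 4th.

4th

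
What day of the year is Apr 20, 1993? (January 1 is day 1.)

110

Days in months before Apr: 31 + 28 + 31 = 90.
Plus 20 days into Apr → day 110.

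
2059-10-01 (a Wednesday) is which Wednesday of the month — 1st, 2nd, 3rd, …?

1st

Day 1 falls in week ⌈1/7⌉ of the month.
Days 1–7 hold the 1st Wednesday, 8–14 the 2nd, 15–21 the 3rd, 22–28 the 4th, 29–31 the 5th.
1 is in the range for the 1st.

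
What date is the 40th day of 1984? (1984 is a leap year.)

Jan has 31 days (40 − 31 = 9 remain).
9 into Feb → Feb 9.

Feb 9, 1984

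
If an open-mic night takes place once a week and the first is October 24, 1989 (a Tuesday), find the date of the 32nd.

May 29, 1990

The 32nd occurrence is 31 intervals after the first: 31 × 7 = 217 days after October 24, 1989.
October has 31 days — 7 days to the end of October leaves 210.
November has 30 days (180 left).
December has 31 days (149 left).
January has 31 days (118 left).
February has 28 days (90 left).
March has 31 days (59 left).
April has 30 days (29 left).
29 days into May → May 29, 1990.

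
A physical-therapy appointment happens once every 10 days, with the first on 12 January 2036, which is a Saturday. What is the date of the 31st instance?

7 November 2036

The 31st occurrence is 30 intervals after the first: 30 × 10 = 300 days after 12 January 2036.
January has 31 days — 19 days to the end of January leaves 281.
February has 29 days (252 left).
March has 31 days (221 left).
April has 30 days (191 left).
May has 31 days (160 left).
June has 30 days (130 left).
July has 31 days (99 left).
August has 31 days (68 left).
September has 30 days (38 left).
October has 31 days (7 left).
7 days into November → 7 November 2036.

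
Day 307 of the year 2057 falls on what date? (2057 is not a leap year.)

November 3, 2057

January has 31 days (307 − 31 = 276 remain).
February has 28 days (276 − 28 = 248 remain).
March has 31 days (248 − 31 = 217 remain).
April has 30 days (217 − 30 = 187 remain).
May has 31 days (187 − 31 = 156 remain).
June has 30 days (156 − 30 = 126 remain).
July has 31 days (126 − 31 = 95 remain).
August has 31 days (95 − 31 = 64 remain).
September has 30 days (64 − 30 = 34 remain).
October has 31 days (34 − 31 = 3 remain).
3 into November → November 3.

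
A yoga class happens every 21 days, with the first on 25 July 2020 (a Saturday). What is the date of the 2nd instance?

The 2nd occurrence is 1 interval after the first: 1 × 21 = 21 days after 25 July 2020.
July has 31 days — 6 days to the end of July leaves 15.
15 days into August → 15 August 2020.

15 August 2020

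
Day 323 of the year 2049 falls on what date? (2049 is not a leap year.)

Jan has 31 days (323 − 31 = 292 remain).
Feb has 28 days (292 − 28 = 264 remain).
Mar has 31 days (264 − 31 = 233 remain).
Apr has 30 days (233 − 30 = 203 remain).
May has 31 days (203 − 31 = 172 remain).
Jun has 30 days (172 − 30 = 142 remain).
Jul has 31 days (142 − 31 = 111 remain).
Aug has 31 days (111 − 31 = 80 remain).
Sep has 30 days (80 − 30 = 50 remain).
Oct has 31 days (50 − 31 = 19 remain).
19 into Nov → Nov 19.

Nov 19, 2049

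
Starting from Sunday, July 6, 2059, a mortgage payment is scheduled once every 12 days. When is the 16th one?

January 2, 2060

The 16th occurrence is 15 intervals after the first: 15 × 12 = 180 days after July 6, 2059.
July has 31 days — 25 days to the end of July leaves 155.
August has 31 days (124 left).
September has 30 days (94 left).
October has 31 days (63 left).
November has 30 days (33 left).
December has 31 days (2 left).
2 days into January → January 2, 2060.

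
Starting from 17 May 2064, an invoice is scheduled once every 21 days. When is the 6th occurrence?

30 August 2064

The 6th occurrence is 5 intervals after the first: 5 × 21 = 105 days after 17 May 2064.
May has 31 days — 14 days to the end of May leaves 91.
June has 30 days (61 left).
July has 31 days (30 left).
30 days into August → 30 August 2064.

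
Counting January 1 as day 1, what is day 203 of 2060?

January has 31 days (203 − 31 = 172 remain).
February has 29 days (172 − 29 = 143 remain).
March has 31 days (143 − 31 = 112 remain).
April has 30 days (112 − 30 = 82 remain).
May has 31 days (82 − 31 = 51 remain).
June has 30 days (51 − 30 = 21 remain).
21 into July → July 21.

21 July 2060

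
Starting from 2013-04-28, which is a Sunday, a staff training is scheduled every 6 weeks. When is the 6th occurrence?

2013-11-24

The 6th occurrence is 5 intervals after the first: 5 × 42 = 210 days after 2013-04-28.
April has 30 days — 2 days to the end of April leaves 208.
May has 31 days (177 left).
June has 30 days (147 left).
July has 31 days (116 left).
August has 31 days (85 left).
September has 30 days (55 left).
October has 31 days (24 left).
24 days into November → 2013-11-24.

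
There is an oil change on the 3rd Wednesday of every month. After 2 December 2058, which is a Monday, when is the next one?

18 December 2058

December 2058 starts on a Sunday; its first Wednesday is the 4th, so the 3rd Wednesday is the 18th — 18 December 2058.
18 December 2058 is after 2 December 2058, so that is the next one.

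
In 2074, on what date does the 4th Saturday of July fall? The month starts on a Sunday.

July 2074 begins on a Sunday, so the first Saturday is July 7 (6 days later).
The 4th Saturday is 3 weeks later: 7 + 21 = 28.

2074-07-28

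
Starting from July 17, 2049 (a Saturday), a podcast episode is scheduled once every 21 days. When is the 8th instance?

December 11, 2049

The 8th occurrence is 7 intervals after the first: 7 × 21 = 147 days after July 17, 2049.
July has 31 days — 14 days to the end of July leaves 133.
August has 31 days (102 left).
September has 30 days (72 left).
October has 31 days (41 left).
November has 30 days (11 left).
11 days into December → December 11, 2049.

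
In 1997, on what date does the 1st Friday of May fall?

2 May 1997

May 1997 begins on a Thursday, so the first Friday is May 2 (1 day later).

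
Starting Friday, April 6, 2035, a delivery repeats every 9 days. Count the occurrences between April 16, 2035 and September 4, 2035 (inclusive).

15

Occurrences land 9·i days after April 6, 2035 for i = 0, 1, 2, …
April 16, 2035 is 10 days after the start; 10 ÷ 9 = 1 remainder 1; since the remainder is 1, round up to i = 2. First occurrence in the window: #3 on April 24, 2035 (2×9 = 18 days in).
September 4, 2035 is 151 days after the start; 151 ÷ 9 = 16 remainder 7. Last occurrence in the window: #17 on August 28, 2035.
Occurrences #3 through #17: 15 in total.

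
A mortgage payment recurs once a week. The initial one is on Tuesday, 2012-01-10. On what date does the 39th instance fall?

The 39th occurrence is 38 intervals after the first: 38 × 7 = 266 days after 2012-01-10.
January has 31 days — 21 days to the end of January leaves 245.
February has 29 days (216 left).
March has 31 days (185 left).
April has 30 days (155 left).
May has 31 days (124 left).
June has 30 days (94 left).
July has 31 days (63 left).
August has 31 days (32 left).
September has 30 days (2 left).
2 days into October → 2012-10-02.

2012-10-02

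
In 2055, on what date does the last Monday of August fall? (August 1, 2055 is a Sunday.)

August 2055 begins on a Sunday, so the first Monday is August 2 (1 day later).
August 2055 has 31 days. Adding weeks: 2, 9, 16, 23, 30 — the last one ≤ 31 is the 30th.

August 30, 2055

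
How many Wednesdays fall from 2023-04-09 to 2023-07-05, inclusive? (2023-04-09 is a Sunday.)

13

2023-04-09 is a Sunday; the first Wednesday on or after it is 2023-04-12 (3 days later).
From 2023-04-12 to 2023-07-05: 18 + 31 + 30 + 5 = 84 days (rest of April, May, June, July).
84 ÷ 7 = 12 full weeks with remainder 0, so 12 more Wednesdays after the first → 13.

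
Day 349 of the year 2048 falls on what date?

December 14, 2048

January has 31 days (349 − 31 = 318 remain).
February has 29 days (318 − 29 = 289 remain).
March has 31 days (289 − 31 = 258 remain).
April has 30 days (258 − 30 = 228 remain).
May has 31 days (228 − 31 = 197 remain).
June has 30 days (197 − 30 = 167 remain).
July has 31 days (167 − 31 = 136 remain).
August has 31 days (136 − 31 = 105 remain).
September has 30 days (105 − 30 = 75 remain).
October has 31 days (75 − 31 = 44 remain).
November has 30 days (44 − 30 = 14 remain).
14 into December → December 14.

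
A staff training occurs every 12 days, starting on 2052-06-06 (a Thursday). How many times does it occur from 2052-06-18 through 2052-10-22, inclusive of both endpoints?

Occurrences land 12·i days after 2052-06-06 for i = 0, 1, 2, …
2052-06-18 is 12 days after the start; 12 ÷ 12 = 1 remainder 0. First occurrence in the window: #2 on 2052-06-18 (1×12 = 12 days in).
2052-10-22 is 138 days after the start; 138 ÷ 12 = 11 remainder 6. Last occurrence in the window: #12 on 2052-10-16.
Occurrences #2 through #12: 11 in total.

11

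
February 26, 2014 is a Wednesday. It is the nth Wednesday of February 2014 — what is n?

Day 26 falls in week ⌈26/7⌉ of the month.
Days 1–7 hold the 1st Wednesday, 8–14 the 2nd, 15–21 the 3rd, 22–28 the 4th, 29–31 the 5th.
26 is in the range for the 4th.

4th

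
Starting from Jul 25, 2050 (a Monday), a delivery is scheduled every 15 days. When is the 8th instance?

Nov 7, 2050

The 8th occurrence is 7 intervals after the first: 7 × 15 = 105 days after Jul 25, 2050.
Jul has 31 days — 6 days to the end of Jul leaves 99.
Aug has 31 days (68 left).
Sep has 30 days (38 left).
Oct has 31 days (7 left).
7 days into Nov → Nov 7, 2050.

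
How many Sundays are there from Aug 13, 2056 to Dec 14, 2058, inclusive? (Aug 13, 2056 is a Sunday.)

Aug 13, 2056 is a Sunday; the first Sunday on or after it is Aug 13, 2056.
From Aug 13, 2056 to Dec 14, 2058: 140 + 365 + 348 = 853 days (rest of 2056, 2057, to Dec 14, 2058 in 2058).
853 ÷ 7 = 121 full weeks with remainder 6, so 121 more Sundays after the first → 122.

122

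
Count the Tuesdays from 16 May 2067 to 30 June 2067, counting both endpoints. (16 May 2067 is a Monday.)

16 May 2067 is a Monday; the first Tuesday on or after it is 17 May 2067 (1 day later).
From 17 May 2067 to 30 June 2067: 14 + 30 = 44 days (rest of May, June).
44 ÷ 7 = 6 full weeks with remainder 2, so 6 more Tuesdays after the first → 7.

7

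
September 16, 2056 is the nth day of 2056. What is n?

Days in months before September: 31 + 29 + 31 + 30 + 31 + 30 + 31 + 31 = 244.
Plus 16 days into September → day 260.

260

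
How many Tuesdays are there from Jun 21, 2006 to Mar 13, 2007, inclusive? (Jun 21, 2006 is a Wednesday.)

Jun 21, 2006 is a Wednesday; the first Tuesday on or after it is Jun 27, 2006 (6 days later).
From Jun 27, 2006 to Mar 13, 2007: 3 + 31 + 31 + 30 + 31 + 30 + 31 + 31 + 28 + 13 = 259 days (rest of Jun, Jul, Aug, Sep, Oct, Nov, Dec, Jan, Feb, Mar).
259 ÷ 7 = 37 full weeks with remainder 0, so 37 more Tuesdays after the first → 38.

38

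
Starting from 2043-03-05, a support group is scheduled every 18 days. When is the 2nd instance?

2043-03-23

The 2nd occurrence is 1 interval after the first: 1 × 18 = 18 days after 2043-03-05.
18 days later is 2043-03-23.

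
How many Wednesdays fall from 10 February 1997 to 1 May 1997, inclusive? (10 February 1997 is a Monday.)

12

10 February 1997 is a Monday; the first Wednesday on or after it is 12 February 1997 (2 days later).
From 12 February 1997 to 1 May 1997: 16 + 31 + 30 + 1 = 78 days (rest of February, March, April, May).
78 ÷ 7 = 11 full weeks with remainder 1, so 11 more Wednesdays after the first → 12.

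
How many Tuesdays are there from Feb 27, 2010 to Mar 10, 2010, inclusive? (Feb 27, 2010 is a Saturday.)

Feb 27, 2010 is a Saturday; the first Tuesday on or after it is Mar 2, 2010 (3 days later).
From Mar 2, 2010 to Mar 10, 2010 is 10 − 2 = 8 days.
8 ÷ 7 = 1 full weeks with remainder 1, so 1 more Tuesdays after the first → 2.

2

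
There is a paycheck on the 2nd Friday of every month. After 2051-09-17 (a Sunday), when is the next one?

September 2051 starts on a Friday; its first Friday is the 1st, so the 2nd Friday is the 8th — 2051-09-08.
That is not after 2051-09-17, so look at October 2051.
October 2051 starts on a Sunday; its first Friday is the 6th, so the 2nd Friday is the 13th — 2051-10-13.

2051-10-13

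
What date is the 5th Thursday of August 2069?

August 29, 2069

August 2069 begins on a Thursday, so the first Thursday is August 1.
The 5th Thursday is 4 weeks later: 1 + 28 = 29.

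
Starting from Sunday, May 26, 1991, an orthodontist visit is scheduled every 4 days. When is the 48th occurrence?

The 48th occurrence is 47 intervals after the first: 47 × 4 = 188 days after May 26, 1991.
May has 31 days — 5 days to the end of May leaves 183.
June has 30 days (153 left).
July has 31 days (122 left).
August has 31 days (91 left).
September has 30 days (61 left).
October has 31 days (30 left).
30 days into November → November 30, 1991.

November 30, 1991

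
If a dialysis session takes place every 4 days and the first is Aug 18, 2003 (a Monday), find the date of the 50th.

The 50th occurrence is 49 intervals after the first: 49 × 4 = 196 days after Aug 18, 2003.
Aug has 31 days — 13 days to the end of Aug leaves 183.
Sep has 30 days (153 left).
Oct has 31 days (122 left).
Nov has 30 days (92 left).
Dec has 31 days (61 left).
Jan has 31 days (30 left).
Feb has 29 days (1 left).
1 day into Mar → Mar 1, 2004.

Mar 1, 2004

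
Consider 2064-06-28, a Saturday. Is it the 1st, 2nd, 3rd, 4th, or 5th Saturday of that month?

Day 28 falls in week ⌈28/7⌉ of the month.
Days 1–7 hold the 1st Saturday, 8–14 the 2nd, 15–21 the 3rd, 22–28 the 4th, 29–31 the 5th.
28 is in the range for the 4th.

4th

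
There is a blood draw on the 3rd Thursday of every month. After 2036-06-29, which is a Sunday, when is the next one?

2036-07-17

June 2036 starts on a Sunday; its first Thursday is the 5th, so the 3rd Thursday is the 19th — 2036-06-19.
That is not after 2036-06-29, so look at July 2036.
July 2036 starts on a Tuesday; its first Thursday is the 3rd, so the 3rd Thursday is the 17th — 2036-07-17.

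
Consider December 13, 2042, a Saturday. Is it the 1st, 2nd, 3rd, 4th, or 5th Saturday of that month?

Day 13 falls in week ⌈13/7⌉ of the month.
Days 1–7 hold the 1st Saturday, 8–14 the 2nd, 15–21 the 3rd, 22–28 the 4th, 29–31 the 5th.
13 is in the range for the 2nd.

2nd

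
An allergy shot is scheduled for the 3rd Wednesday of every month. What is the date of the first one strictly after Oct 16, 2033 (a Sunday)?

Oct 2033 starts on a Saturday; its first Wednesday is the 5th, so the 3rd Wednesday is the 19th — Oct 19, 2033.
Oct 19, 2033 is after Oct 16, 2033, so that is the next one.

Oct 19, 2033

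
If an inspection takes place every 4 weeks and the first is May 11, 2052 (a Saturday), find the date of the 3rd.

The 3rd occurrence is 2 intervals after the first: 2 × 28 = 56 days after May 11, 2052.
May has 31 days — 20 days to the end of May leaves 36.
Jun has 30 days (6 left).
6 days into Jul → Jul 6, 2052.

Jul 6, 2052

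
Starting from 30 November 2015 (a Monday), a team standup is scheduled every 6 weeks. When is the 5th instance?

The 5th occurrence is 4 intervals after the first: 4 × 42 = 168 days after 30 November 2015.
November has 30 days — 0 days to the end of November leaves 168.
December has 31 days (137 left).
January has 31 days (106 left).
February has 29 days (77 left).
March has 31 days (46 left).
April has 30 days (16 left).
16 days into May → 16 May 2016.

16 May 2016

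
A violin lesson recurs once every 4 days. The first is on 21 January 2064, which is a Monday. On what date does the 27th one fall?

The 27th occurrence is 26 intervals after the first: 26 × 4 = 104 days after 21 January 2064.
January has 31 days — 10 days to the end of January leaves 94.
February has 29 days (65 left).
March has 31 days (34 left).
April has 30 days (4 left).
4 days into May → 4 May 2064.

4 May 2064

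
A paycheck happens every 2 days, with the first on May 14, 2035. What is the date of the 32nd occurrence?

July 15, 2035

The 32nd occurrence is 31 intervals after the first: 31 × 2 = 62 days after May 14, 2035.
May has 31 days — 17 days to the end of May leaves 45.
June has 30 days (15 left).
15 days into July → July 15, 2035.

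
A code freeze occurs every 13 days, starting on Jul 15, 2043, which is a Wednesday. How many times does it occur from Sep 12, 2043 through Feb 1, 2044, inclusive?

11

Occurrences land 13·i days after Jul 15, 2043 for i = 0, 1, 2, …
Sep 12, 2043 is 59 days after the start; 59 ÷ 13 = 4 remainder 7; since the remainder is 7, round up to i = 5. First occurrence in the window: #6 on Sep 18, 2043 (5×13 = 65 days in).
Feb 1, 2044 is 201 days after the start; 201 ÷ 13 = 15 remainder 6. Last occurrence in the window: #16 on Jan 26, 2044.
Occurrences #6 through #16: 11 in total.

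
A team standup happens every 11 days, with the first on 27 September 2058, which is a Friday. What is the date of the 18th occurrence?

2 April 2059

The 18th occurrence is 17 intervals after the first: 17 × 11 = 187 days after 27 September 2058.
September has 30 days — 3 days to the end of September leaves 184.
October has 31 days (153 left).
November has 30 days (123 left).
December has 31 days (92 left).
January has 31 days (61 left).
February has 28 days (33 left).
March has 31 days (2 left).
2 days into April → 2 April 2059.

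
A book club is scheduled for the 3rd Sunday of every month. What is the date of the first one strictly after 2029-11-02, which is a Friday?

2029-11-18

November 2029 starts on a Thursday; its first Sunday is the 4th, so the 3rd Sunday is the 18th — 2029-11-18.
2029-11-18 is after 2029-11-02, so that is the next one.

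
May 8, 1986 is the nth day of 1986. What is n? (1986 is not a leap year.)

128

Days in months before May: 31 + 28 + 31 + 30 = 120.
Plus 8 days into May → day 128.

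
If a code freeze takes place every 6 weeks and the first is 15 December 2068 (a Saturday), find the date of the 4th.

The 4th occurrence is 3 intervals after the first: 3 × 42 = 126 days after 15 December 2068.
December has 31 days — 16 days to the end of December leaves 110.
January has 31 days (79 left).
February has 28 days (51 left).
March has 31 days (20 left).
20 days into April → 20 April 2069.

20 April 2069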